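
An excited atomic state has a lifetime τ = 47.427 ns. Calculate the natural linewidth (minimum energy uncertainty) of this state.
6.939 neV

Using the energy-time uncertainty principle:
ΔEΔt ≥ ℏ/2

The lifetime τ represents the time uncertainty Δt.
The natural linewidth (minimum energy uncertainty) is:

ΔE = ℏ/(2τ)
ΔE = (1.055e-34 J·s) / (2 × 4.743e-08 s)
ΔE = 1.112e-27 J = 6.939 neV

This natural linewidth limits the precision of spectroscopic measurements.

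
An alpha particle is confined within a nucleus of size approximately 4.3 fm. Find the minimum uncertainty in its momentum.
1.226 × 10^-20 kg·m/s

Using the Heisenberg uncertainty principle:
ΔxΔp ≥ ℏ/2

With Δx ≈ L = 4.300e-15 m (the confinement size):
Δp_min = ℏ/(2Δx)
Δp_min = (1.055e-34 J·s) / (2 × 4.300e-15 m)
Δp_min = 1.226e-20 kg·m/s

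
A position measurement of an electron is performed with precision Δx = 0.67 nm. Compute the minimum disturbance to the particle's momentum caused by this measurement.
7.870 × 10^-26 kg·m/s

The uncertainty principle implies that measuring position disturbs momentum:
ΔxΔp ≥ ℏ/2

When we measure position with precision Δx, we necessarily introduce a momentum uncertainty:
Δp ≥ ℏ/(2Δx)
Δp_min = (1.055e-34 J·s) / (2 × 6.700e-10 m)
Δp_min = 7.870e-26 kg·m/s

The more precisely we measure position, the greater the momentum disturbance.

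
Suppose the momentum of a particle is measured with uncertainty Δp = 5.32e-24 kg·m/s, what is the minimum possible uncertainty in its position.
9.911 pm

Using the Heisenberg uncertainty principle:
ΔxΔp ≥ ℏ/2

The minimum uncertainty in position is:
Δx_min = ℏ/(2Δp)
Δx_min = (1.055e-34 J·s) / (2 × 5.320e-24 kg·m/s)
Δx_min = 9.911e-12 m = 9.911 pm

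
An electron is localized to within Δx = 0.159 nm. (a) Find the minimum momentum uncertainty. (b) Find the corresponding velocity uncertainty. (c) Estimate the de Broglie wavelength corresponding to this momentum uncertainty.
(a) Δp_min = 3.316 × 10^-25 kg·m/s
(b) Δv_min = 364.049 km/s
(c) λ_dB = 1.998 nm

Step-by-step:

(a) From the uncertainty principle:
Δp_min = ℏ/(2Δx) = (1.055e-34 J·s)/(2 × 1.590e-10 m) = 3.316e-25 kg·m/s

(b) The velocity uncertainty:
Δv = Δp/m = (3.316e-25 kg·m/s)/(9.109e-31 kg) = 3.640e+05 m/s = 364.049 km/s

(c) The de Broglie wavelength for this momentum:
λ = h/p = (6.626e-34 J·s)/(3.316e-25 kg·m/s) = 1.998e-09 m = 1.998 nm

Note: The de Broglie wavelength is comparable to the localization size, as expected from wave-particle duality.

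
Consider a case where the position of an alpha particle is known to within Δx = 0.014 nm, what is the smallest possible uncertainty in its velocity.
566.820 m/s

Using the Heisenberg uncertainty principle and Δp = mΔv:
ΔxΔp ≥ ℏ/2
Δx(mΔv) ≥ ℏ/2

The minimum uncertainty in velocity is:
Δv_min = ℏ/(2mΔx)
Δv_min = (1.055e-34 J·s) / (2 × 6.645e-27 kg × 1.400e-11 m)
Δv_min = 5.668e+02 m/s = 566.820 m/s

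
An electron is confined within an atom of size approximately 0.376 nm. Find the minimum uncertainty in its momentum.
1.402 × 10^-25 kg·m/s

Using the Heisenberg uncertainty principle:
ΔxΔp ≥ ℏ/2

With Δx ≈ L = 3.760e-10 m (the confinement size):
Δp_min = ℏ/(2Δx)
Δp_min = (1.055e-34 J·s) / (2 × 3.760e-10 m)
Δp_min = 1.402e-25 kg·m/s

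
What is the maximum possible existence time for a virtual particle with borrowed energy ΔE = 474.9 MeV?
6.930 × 10^-25 s

Using the energy-time uncertainty principle:
ΔEΔt ≥ ℏ/2

For a virtual particle borrowing energy ΔE, the maximum lifetime is:
Δt_max = ℏ/(2ΔE)

Converting energy:
ΔE = 474.9 MeV = 7.609e-11 J

Δt_max = (1.055e-34 J·s) / (2 × 7.609e-11 J)
Δt_max = 6.930e-25 s = 6.930 × 10^-25 s

Virtual particles with higher borrowed energy exist for shorter times.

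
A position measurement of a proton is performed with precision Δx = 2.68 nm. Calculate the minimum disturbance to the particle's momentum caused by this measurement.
1.967 × 10^-26 kg·m/s

The uncertainty principle implies that measuring position disturbs momentum:
ΔxΔp ≥ ℏ/2

When we measure position with precision Δx, we necessarily introduce a momentum uncertainty:
Δp ≥ ℏ/(2Δx)
Δp_min = (1.055e-34 J·s) / (2 × 2.680e-09 m)
Δp_min = 1.967e-26 kg·m/s

The more precisely we measure position, the greater the momentum disturbance.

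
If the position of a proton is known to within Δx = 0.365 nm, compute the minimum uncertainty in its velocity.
86.369 m/s

Using the Heisenberg uncertainty principle and Δp = mΔv:
ΔxΔp ≥ ℏ/2
Δx(mΔv) ≥ ℏ/2

The minimum uncertainty in velocity is:
Δv_min = ℏ/(2mΔx)
Δv_min = (1.055e-34 J·s) / (2 × 1.673e-27 kg × 3.650e-10 m)
Δv_min = 8.637e+01 m/s = 86.369 m/s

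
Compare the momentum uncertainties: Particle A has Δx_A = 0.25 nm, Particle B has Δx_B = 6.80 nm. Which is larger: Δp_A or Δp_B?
Particle A has the larger minimum momentum uncertainty, by a factor of 27.20.

For each particle, the minimum momentum uncertainty is Δp_min = ℏ/(2Δx):

Particle A: Δp_A = ℏ/(2×2.500e-10 m) = 2.109e-25 kg·m/s
Particle B: Δp_B = ℏ/(2×6.800e-09 m) = 7.754e-27 kg·m/s

Ratio: Δp_A/Δp_B = 27.20

Since Δp_min ∝ 1/Δx, the particle with smaller position uncertainty (A) has larger momentum uncertainty.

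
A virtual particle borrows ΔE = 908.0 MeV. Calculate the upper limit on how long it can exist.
3.625 × 10^-25 s

Using the energy-time uncertainty principle:
ΔEΔt ≥ ℏ/2

For a virtual particle borrowing energy ΔE, the maximum lifetime is:
Δt_max = ℏ/(2ΔE)

Converting energy:
ΔE = 908.0 MeV = 1.455e-10 J

Δt_max = (1.055e-34 J·s) / (2 × 1.455e-10 J)
Δt_max = 3.625e-25 s = 3.625 × 10^-25 s

Virtual particles with higher borrowed energy exist for shorter times.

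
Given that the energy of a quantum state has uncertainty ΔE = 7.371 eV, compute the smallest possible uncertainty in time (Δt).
44.649 as

Using the energy-time uncertainty principle:
ΔEΔt ≥ ℏ/2

The minimum uncertainty in time is:
Δt_min = ℏ/(2ΔE)
Δt_min = (1.055e-34 J·s) / (2 × 1.181e-18 J)
Δt_min = 4.465e-17 s = 44.649 as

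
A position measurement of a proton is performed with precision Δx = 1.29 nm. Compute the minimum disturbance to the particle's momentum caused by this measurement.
4.087 × 10^-26 kg·m/s

The uncertainty principle implies that measuring position disturbs momentum:
ΔxΔp ≥ ℏ/2

When we measure position with precision Δx, we necessarily introduce a momentum uncertainty:
Δp ≥ ℏ/(2Δx)
Δp_min = (1.055e-34 J·s) / (2 × 1.290e-09 m)
Δp_min = 4.087e-26 kg·m/s

The more precisely we measure position, the greater the momentum disturbance.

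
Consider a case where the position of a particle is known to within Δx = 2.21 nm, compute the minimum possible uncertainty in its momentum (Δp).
2.386 × 10^-26 kg·m/s

Using the Heisenberg uncertainty principle:
ΔxΔp ≥ ℏ/2

The minimum uncertainty in momentum is:
Δp_min = ℏ/(2Δx)
Δp_min = (1.055e-34 J·s) / (2 × 2.210e-09 m)
Δp_min = 2.386e-26 kg·m/s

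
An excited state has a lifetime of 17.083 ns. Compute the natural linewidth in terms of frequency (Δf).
4.658 MHz

Using the energy-time uncertainty principle and E = hf:
ΔEΔt ≥ ℏ/2
hΔf·Δt ≥ ℏ/2

The minimum frequency uncertainty is:
Δf = ℏ/(2hτ) = 1/(4πτ)
Δf = 1/(4π × 1.708e-08 s)
Δf = 4.658e+06 Hz = 4.658 MHz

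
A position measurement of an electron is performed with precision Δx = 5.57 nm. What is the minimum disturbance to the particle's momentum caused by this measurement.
9.467 × 10^-27 kg·m/s

The uncertainty principle implies that measuring position disturbs momentum:
ΔxΔp ≥ ℏ/2

When we measure position with precision Δx, we necessarily introduce a momentum uncertainty:
Δp ≥ ℏ/(2Δx)
Δp_min = (1.055e-34 J·s) / (2 × 5.570e-09 m)
Δp_min = 9.467e-27 kg·m/s

The more precisely we measure position, the greater the momentum disturbance.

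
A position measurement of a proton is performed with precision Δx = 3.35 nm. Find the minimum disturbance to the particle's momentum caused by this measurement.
1.574 × 10^-26 kg·m/s

The uncertainty principle implies that measuring position disturbs momentum:
ΔxΔp ≥ ℏ/2

When we measure position with precision Δx, we necessarily introduce a momentum uncertainty:
Δp ≥ ℏ/(2Δx)
Δp_min = (1.055e-34 J·s) / (2 × 3.350e-09 m)
Δp_min = 1.574e-26 kg·m/s

The more precisely we measure position, the greater the momentum disturbance.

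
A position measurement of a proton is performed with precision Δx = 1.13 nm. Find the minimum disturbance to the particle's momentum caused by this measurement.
4.666 × 10^-26 kg·m/s

The uncertainty principle implies that measuring position disturbs momentum:
ΔxΔp ≥ ℏ/2

When we measure position with precision Δx, we necessarily introduce a momentum uncertainty:
Δp ≥ ℏ/(2Δx)
Δp_min = (1.055e-34 J·s) / (2 × 1.130e-09 m)
Δp_min = 4.666e-26 kg·m/s

The more precisely we measure position, the greater the momentum disturbance.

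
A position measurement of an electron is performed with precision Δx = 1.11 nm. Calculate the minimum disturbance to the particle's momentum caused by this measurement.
4.750 × 10^-26 kg·m/s

The uncertainty principle implies that measuring position disturbs momentum:
ΔxΔp ≥ ℏ/2

When we measure position with precision Δx, we necessarily introduce a momentum uncertainty:
Δp ≥ ℏ/(2Δx)
Δp_min = (1.055e-34 J·s) / (2 × 1.110e-09 m)
Δp_min = 4.750e-26 kg·m/s

The more precisely we measure position, the greater the momentum disturbance.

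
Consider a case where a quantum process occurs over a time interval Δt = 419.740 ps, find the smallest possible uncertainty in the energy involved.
784.071 neV

Using the energy-time uncertainty principle:
ΔEΔt ≥ ℏ/2

The minimum uncertainty in energy is:
ΔE_min = ℏ/(2Δt)
ΔE_min = (1.055e-34 J·s) / (2 × 4.197e-10 s)
ΔE_min = 1.256e-25 J = 784.071 neV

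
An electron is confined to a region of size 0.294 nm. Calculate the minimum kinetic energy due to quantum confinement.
110.197 meV

Using the uncertainty principle:

1. Position uncertainty: Δx ≈ 2.940e-10 m
2. Minimum momentum uncertainty: Δp = ℏ/(2Δx) = 1.793e-25 kg·m/s
3. Minimum kinetic energy:
   KE = (Δp)²/(2m) = (1.793e-25)²/(2 × 9.109e-31 kg)
   KE = 1.766e-20 J = 110.197 meV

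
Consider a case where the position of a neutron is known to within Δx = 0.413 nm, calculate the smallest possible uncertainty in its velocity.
76.225 m/s

Using the Heisenberg uncertainty principle and Δp = mΔv:
ΔxΔp ≥ ℏ/2
Δx(mΔv) ≥ ℏ/2

The minimum uncertainty in velocity is:
Δv_min = ℏ/(2mΔx)
Δv_min = (1.055e-34 J·s) / (2 × 1.675e-27 kg × 4.130e-10 m)
Δv_min = 7.623e+01 m/s = 76.225 m/s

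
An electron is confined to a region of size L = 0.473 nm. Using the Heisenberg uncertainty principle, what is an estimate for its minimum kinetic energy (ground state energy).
42.574 meV

Using the uncertainty principle to estimate ground state energy:

1. The position uncertainty is approximately the confinement size:
   Δx ≈ L = 4.730e-10 m

2. From ΔxΔp ≥ ℏ/2, the minimum momentum uncertainty is:
   Δp ≈ ℏ/(2L) = 1.115e-25 kg·m/s

3. The kinetic energy is approximately:
   KE ≈ (Δp)²/(2m) = (1.115e-25)²/(2 × 9.109e-31 kg)
   KE ≈ 6.821e-21 J = 42.574 meV

This is an order-of-magnitude estimate of the ground state energy.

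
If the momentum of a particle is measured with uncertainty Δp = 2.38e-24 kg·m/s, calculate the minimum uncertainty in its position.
22.155 pm

Using the Heisenberg uncertainty principle:
ΔxΔp ≥ ℏ/2

The minimum uncertainty in position is:
Δx_min = ℏ/(2Δp)
Δx_min = (1.055e-34 J·s) / (2 × 2.380e-24 kg·m/s)
Δx_min = 2.215e-11 m = 22.155 pm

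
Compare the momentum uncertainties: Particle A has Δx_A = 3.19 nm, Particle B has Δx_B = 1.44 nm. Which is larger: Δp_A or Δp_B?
Particle B has the larger minimum momentum uncertainty, by a factor of 2.22.

For each particle, the minimum momentum uncertainty is Δp_min = ℏ/(2Δx):

Particle A: Δp_A = ℏ/(2×3.190e-09 m) = 1.653e-26 kg·m/s
Particle B: Δp_B = ℏ/(2×1.440e-09 m) = 3.662e-26 kg·m/s

Ratio: Δp_B/Δp_A = 2.22

Since Δp_min ∝ 1/Δx, the particle with smaller position uncertainty (B) has larger momentum uncertainty.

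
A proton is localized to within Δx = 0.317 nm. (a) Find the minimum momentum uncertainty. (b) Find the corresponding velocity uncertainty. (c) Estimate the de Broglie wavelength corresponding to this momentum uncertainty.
(a) Δp_min = 1.663 × 10^-25 kg·m/s
(b) Δv_min = 99.446 m/s
(c) λ_dB = 3.984 nm

Step-by-step:

(a) From the uncertainty principle:
Δp_min = ℏ/(2Δx) = (1.055e-34 J·s)/(2 × 3.170e-10 m) = 1.663e-25 kg·m/s

(b) The velocity uncertainty:
Δv = Δp/m = (1.663e-25 kg·m/s)/(1.673e-27 kg) = 9.945e+01 m/s = 99.446 m/s

(c) The de Broglie wavelength for this momentum:
λ = h/p = (6.626e-34 J·s)/(1.663e-25 kg·m/s) = 3.984e-09 m = 3.984 nm

Note: The de Broglie wavelength is comparable to the localization size, as expected from wave-particle duality.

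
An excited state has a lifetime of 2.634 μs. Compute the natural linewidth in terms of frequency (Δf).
30.212 kHz

Using the energy-time uncertainty principle and E = hf:
ΔEΔt ≥ ℏ/2
hΔf·Δt ≥ ℏ/2

The minimum frequency uncertainty is:
Δf = ℏ/(2hτ) = 1/(4πτ)
Δf = 1/(4π × 2.634e-06 s)
Δf = 3.021e+04 Hz = 30.212 kHz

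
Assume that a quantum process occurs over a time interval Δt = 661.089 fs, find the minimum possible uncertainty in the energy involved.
497.824 μeV

Using the energy-time uncertainty principle:
ΔEΔt ≥ ℏ/2

The minimum uncertainty in energy is:
ΔE_min = ℏ/(2Δt)
ΔE_min = (1.055e-34 J·s) / (2 × 6.611e-13 s)
ΔE_min = 7.976e-23 J = 497.824 μeV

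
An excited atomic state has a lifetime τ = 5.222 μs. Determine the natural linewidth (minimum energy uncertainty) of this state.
63.023 peV

Using the energy-time uncertainty principle:
ΔEΔt ≥ ℏ/2

The lifetime τ represents the time uncertainty Δt.
The natural linewidth (minimum energy uncertainty) is:

ΔE = ℏ/(2τ)
ΔE = (1.055e-34 J·s) / (2 × 5.222e-06 s)
ΔE = 1.010e-29 J = 63.023 peV

This natural linewidth limits the precision of spectroscopic measurements.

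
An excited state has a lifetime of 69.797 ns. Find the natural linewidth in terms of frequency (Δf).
1.140 MHz

Using the energy-time uncertainty principle and E = hf:
ΔEΔt ≥ ℏ/2
hΔf·Δt ≥ ℏ/2

The minimum frequency uncertainty is:
Δf = ℏ/(2hτ) = 1/(4πτ)
Δf = 1/(4π × 6.980e-08 s)
Δf = 1.140e+06 Hz = 1.140 MHz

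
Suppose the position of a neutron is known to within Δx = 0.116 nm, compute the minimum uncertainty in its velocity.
271.389 m/s

Using the Heisenberg uncertainty principle and Δp = mΔv:
ΔxΔp ≥ ℏ/2
Δx(mΔv) ≥ ℏ/2

The minimum uncertainty in velocity is:
Δv_min = ℏ/(2mΔx)
Δv_min = (1.055e-34 J·s) / (2 × 1.675e-27 kg × 1.160e-10 m)
Δv_min = 2.714e+02 m/s = 271.389 m/s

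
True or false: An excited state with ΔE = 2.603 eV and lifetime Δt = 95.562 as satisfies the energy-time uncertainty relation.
No, it violates the uncertainty relation.

Calculate the product ΔEΔt:
ΔE = 2.603 eV = 4.170e-19 J
ΔEΔt = (4.170e-19 J) × (9.556e-17 s)
ΔEΔt = 3.985e-35 J·s

Compare to the minimum allowed value ℏ/2:
ℏ/2 = 5.273e-35 J·s

Since ΔEΔt = 3.985e-35 J·s < 5.273e-35 J·s = ℏ/2,
this violates the uncertainty relation.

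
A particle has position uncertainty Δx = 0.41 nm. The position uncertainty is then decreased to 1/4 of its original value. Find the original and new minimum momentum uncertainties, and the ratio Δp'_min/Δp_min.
Original Δp_min = 1.286 × 10^-25 kg·m/s; new Δp'_min = 5.144 × 10^-25 kg·m/s; ratio Δp'_min/Δp_min = 4.

From the uncertainty principle ΔxΔp ≥ ℏ/2, the minimum momentum uncertainty is Δp_min = ℏ/(2Δx).

Original (Δx = 0.41 nm = 4.100e-10 m):
Δp_min = (1.055e-34 J·s)/(2 × 4.100e-10 m) = 1.286e-25 kg·m/s

When Δx → (1/4)Δx:
Δp'_min = ℏ/(2 × (1/4)Δx) = 4 × ℏ/(2Δx) = 4 × Δp_min
Δp'_min = 4 × 1.286e-25 kg·m/s = 5.144e-25 kg·m/s

Since Δp_min ∝ 1/Δx, when Δx is decreased to 1/4 of its original value, Δp_min increases to 4 times its original value.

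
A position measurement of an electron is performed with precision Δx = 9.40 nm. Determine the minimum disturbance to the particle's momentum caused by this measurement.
5.609 × 10^-27 kg·m/s

The uncertainty principle implies that measuring position disturbs momentum:
ΔxΔp ≥ ℏ/2

When we measure position with precision Δx, we necessarily introduce a momentum uncertainty:
Δp ≥ ℏ/(2Δx)
Δp_min = (1.055e-34 J·s) / (2 × 9.400e-09 m)
Δp_min = 5.609e-27 kg·m/s

The more precisely we measure position, the greater the momentum disturbance.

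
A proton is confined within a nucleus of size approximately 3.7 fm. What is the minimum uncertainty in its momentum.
1.425 × 10^-20 kg·m/s

Using the Heisenberg uncertainty principle:
ΔxΔp ≥ ℏ/2

With Δx ≈ L = 3.700e-15 m (the confinement size):
Δp_min = ℏ/(2Δx)
Δp_min = (1.055e-34 J·s) / (2 × 3.700e-15 m)
Δp_min = 1.425e-20 kg·m/s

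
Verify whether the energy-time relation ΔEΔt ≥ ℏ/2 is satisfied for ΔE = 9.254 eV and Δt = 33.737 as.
No, it violates the uncertainty relation.

Calculate the product ΔEΔt:
ΔE = 9.254 eV = 1.483e-18 J
ΔEΔt = (1.483e-18 J) × (3.374e-17 s)
ΔEΔt = 5.002e-35 J·s

Compare to the minimum allowed value ℏ/2:
ℏ/2 = 5.273e-35 J·s

Since ΔEΔt = 5.002e-35 J·s < 5.273e-35 J·s = ℏ/2,
this violates the uncertainty relation.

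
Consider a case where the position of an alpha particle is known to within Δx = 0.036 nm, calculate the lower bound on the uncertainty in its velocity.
220.430 m/s

Using the Heisenberg uncertainty principle and Δp = mΔv:
ΔxΔp ≥ ℏ/2
Δx(mΔv) ≥ ℏ/2

The minimum uncertainty in velocity is:
Δv_min = ℏ/(2mΔx)
Δv_min = (1.055e-34 J·s) / (2 × 6.645e-27 kg × 3.600e-11 m)
Δv_min = 2.204e+02 m/s = 220.430 m/s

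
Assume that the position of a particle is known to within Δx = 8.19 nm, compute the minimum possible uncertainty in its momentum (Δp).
6.438 × 10^-27 kg·m/s

Using the Heisenberg uncertainty principle:
ΔxΔp ≥ ℏ/2

The minimum uncertainty in momentum is:
Δp_min = ℏ/(2Δx)
Δp_min = (1.055e-34 J·s) / (2 × 8.190e-09 m)
Δp_min = 6.438e-27 kg·m/s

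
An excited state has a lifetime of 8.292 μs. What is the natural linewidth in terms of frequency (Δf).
9.597 kHz

Using the energy-time uncertainty principle and E = hf:
ΔEΔt ≥ ℏ/2
hΔf·Δt ≥ ℏ/2

The minimum frequency uncertainty is:
Δf = ℏ/(2hτ) = 1/(4πτ)
Δf = 1/(4π × 8.292e-06 s)
Δf = 9.597e+03 Hz = 9.597 kHz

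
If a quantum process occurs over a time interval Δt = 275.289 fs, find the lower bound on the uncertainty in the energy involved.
1.195 meV

Using the energy-time uncertainty principle:
ΔEΔt ≥ ℏ/2

The minimum uncertainty in energy is:
ΔE_min = ℏ/(2Δt)
ΔE_min = (1.055e-34 J·s) / (2 × 2.753e-13 s)
ΔE_min = 1.915e-22 J = 1.195 meV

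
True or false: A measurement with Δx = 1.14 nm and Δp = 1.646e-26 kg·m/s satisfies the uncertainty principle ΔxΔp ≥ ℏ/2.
No, it violates the uncertainty principle (impossible measurement).

Calculate the product ΔxΔp:
ΔxΔp = (1.140e-09 m) × (1.646e-26 kg·m/s)
ΔxΔp = 1.876e-35 J·s

Compare to the minimum allowed value ℏ/2:
ℏ/2 = 5.273e-35 J·s

Since ΔxΔp = 1.876e-35 J·s < 5.273e-35 J·s = ℏ/2,
the measurement violates the uncertainty principle.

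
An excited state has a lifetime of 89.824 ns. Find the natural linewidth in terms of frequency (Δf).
885.927 kHz

Using the energy-time uncertainty principle and E = hf:
ΔEΔt ≥ ℏ/2
hΔf·Δt ≥ ℏ/2

The minimum frequency uncertainty is:
Δf = ℏ/(2hτ) = 1/(4πτ)
Δf = 1/(4π × 8.982e-08 s)
Δf = 8.859e+05 Hz = 885.927 kHz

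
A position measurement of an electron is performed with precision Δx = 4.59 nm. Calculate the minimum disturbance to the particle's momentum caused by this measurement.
1.149 × 10^-26 kg·m/s

The uncertainty principle implies that measuring position disturbs momentum:
ΔxΔp ≥ ℏ/2

When we measure position with precision Δx, we necessarily introduce a momentum uncertainty:
Δp ≥ ℏ/(2Δx)
Δp_min = (1.055e-34 J·s) / (2 × 4.590e-09 m)
Δp_min = 1.149e-26 kg·m/s

The more precisely we measure position, the greater the momentum disturbance.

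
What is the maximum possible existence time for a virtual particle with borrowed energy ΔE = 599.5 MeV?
5.490 × 10^-25 s

Using the energy-time uncertainty principle:
ΔEΔt ≥ ℏ/2

For a virtual particle borrowing energy ΔE, the maximum lifetime is:
Δt_max = ℏ/(2ΔE)

Converting energy:
ΔE = 599.5 MeV = 9.605e-11 J

Δt_max = (1.055e-34 J·s) / (2 × 9.605e-11 J)
Δt_max = 5.490e-25 s = 5.490 × 10^-25 s

Virtual particles with higher borrowed energy exist for shorter times.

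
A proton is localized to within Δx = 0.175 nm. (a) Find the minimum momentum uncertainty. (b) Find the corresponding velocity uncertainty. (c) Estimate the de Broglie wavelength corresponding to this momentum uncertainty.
(a) Δp_min = 3.013 × 10^-25 kg·m/s
(b) Δv_min = 180.140 m/s
(c) λ_dB = 2.199 nm

Step-by-step:

(a) From the uncertainty principle:
Δp_min = ℏ/(2Δx) = (1.055e-34 J·s)/(2 × 1.750e-10 m) = 3.013e-25 kg·m/s

(b) The velocity uncertainty:
Δv = Δp/m = (3.013e-25 kg·m/s)/(1.673e-27 kg) = 1.801e+02 m/s = 180.140 m/s

(c) The de Broglie wavelength for this momentum:
λ = h/p = (6.626e-34 J·s)/(3.013e-25 kg·m/s) = 2.199e-09 m = 2.199 nm

Note: The de Broglie wavelength is comparable to the localization size, as expected from wave-particle duality.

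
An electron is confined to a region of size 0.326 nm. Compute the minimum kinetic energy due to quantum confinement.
89.625 meV

Using the uncertainty principle:

1. Position uncertainty: Δx ≈ 3.260e-10 m
2. Minimum momentum uncertainty: Δp = ℏ/(2Δx) = 1.617e-25 kg·m/s
3. Minimum kinetic energy:
   KE = (Δp)²/(2m) = (1.617e-25)²/(2 × 9.109e-31 kg)
   KE = 1.436e-20 J = 89.625 meV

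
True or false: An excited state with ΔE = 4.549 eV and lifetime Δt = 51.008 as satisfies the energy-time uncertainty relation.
No, it violates the uncertainty relation.

Calculate the product ΔEΔt:
ΔE = 4.549 eV = 7.288e-19 J
ΔEΔt = (7.288e-19 J) × (5.101e-17 s)
ΔEΔt = 3.718e-35 J·s

Compare to the minimum allowed value ℏ/2:
ℏ/2 = 5.273e-35 J·s

Since ΔEΔt = 3.718e-35 J·s < 5.273e-35 J·s = ℏ/2,
this violates the uncertainty relation.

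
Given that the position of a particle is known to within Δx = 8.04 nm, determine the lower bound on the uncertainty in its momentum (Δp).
6.558 × 10^-27 kg·m/s

Using the Heisenberg uncertainty principle:
ΔxΔp ≥ ℏ/2

The minimum uncertainty in momentum is:
Δp_min = ℏ/(2Δx)
Δp_min = (1.055e-34 J·s) / (2 × 8.040e-09 m)
Δp_min = 6.558e-27 kg·m/s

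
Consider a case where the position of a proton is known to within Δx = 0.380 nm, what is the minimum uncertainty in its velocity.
82.959 m/s

Using the Heisenberg uncertainty principle and Δp = mΔv:
ΔxΔp ≥ ℏ/2
Δx(mΔv) ≥ ℏ/2

The minimum uncertainty in velocity is:
Δv_min = ℏ/(2mΔx)
Δv_min = (1.055e-34 J·s) / (2 × 1.673e-27 kg × 3.800e-10 m)
Δv_min = 8.296e+01 m/s = 82.959 m/s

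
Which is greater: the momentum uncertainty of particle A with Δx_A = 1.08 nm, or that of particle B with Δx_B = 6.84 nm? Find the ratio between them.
Particle A has the larger minimum momentum uncertainty, by a factor of 6.33.

For each particle, the minimum momentum uncertainty is Δp_min = ℏ/(2Δx):

Particle A: Δp_A = ℏ/(2×1.080e-09 m) = 4.882e-26 kg·m/s
Particle B: Δp_B = ℏ/(2×6.840e-09 m) = 7.709e-27 kg·m/s

Ratio: Δp_A/Δp_B = 6.33

Since Δp_min ∝ 1/Δx, the particle with smaller position uncertainty (A) has larger momentum uncertainty.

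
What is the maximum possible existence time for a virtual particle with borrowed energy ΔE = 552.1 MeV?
5.961 × 10^-25 s

Using the energy-time uncertainty principle:
ΔEΔt ≥ ℏ/2

For a virtual particle borrowing energy ΔE, the maximum lifetime is:
Δt_max = ℏ/(2ΔE)

Converting energy:
ΔE = 552.1 MeV = 8.846e-11 J

Δt_max = (1.055e-34 J·s) / (2 × 8.846e-11 J)
Δt_max = 5.961e-25 s = 5.961 × 10^-25 s

Virtual particles with higher borrowed energy exist for shorter times.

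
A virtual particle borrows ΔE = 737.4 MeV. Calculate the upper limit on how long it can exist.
4.463 × 10^-25 s

Using the energy-time uncertainty principle:
ΔEΔt ≥ ℏ/2

For a virtual particle borrowing energy ΔE, the maximum lifetime is:
Δt_max = ℏ/(2ΔE)

Converting energy:
ΔE = 737.4 MeV = 1.181e-10 J

Δt_max = (1.055e-34 J·s) / (2 × 1.181e-10 J)
Δt_max = 4.463e-25 s = 4.463 × 10^-25 s

Virtual particles with higher borrowed energy exist for shorter times.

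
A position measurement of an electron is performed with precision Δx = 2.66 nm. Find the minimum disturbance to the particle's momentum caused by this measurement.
1.982 × 10^-26 kg·m/s

The uncertainty principle implies that measuring position disturbs momentum:
ΔxΔp ≥ ℏ/2

When we measure position with precision Δx, we necessarily introduce a momentum uncertainty:
Δp ≥ ℏ/(2Δx)
Δp_min = (1.055e-34 J·s) / (2 × 2.660e-09 m)
Δp_min = 1.982e-26 kg·m/s

The more precisely we measure position, the greater the momentum disturbance.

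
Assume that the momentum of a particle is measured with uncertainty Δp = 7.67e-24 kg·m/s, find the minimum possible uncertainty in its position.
6.875 pm

Using the Heisenberg uncertainty principle:
ΔxΔp ≥ ℏ/2

The minimum uncertainty in position is:
Δx_min = ℏ/(2Δp)
Δx_min = (1.055e-34 J·s) / (2 × 7.670e-24 kg·m/s)
Δx_min = 6.875e-12 m = 6.875 pm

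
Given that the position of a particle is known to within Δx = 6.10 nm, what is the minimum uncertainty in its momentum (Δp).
8.644 × 10^-27 kg·m/s

Using the Heisenberg uncertainty principle:
ΔxΔp ≥ ℏ/2

The minimum uncertainty in momentum is:
Δp_min = ℏ/(2Δx)
Δp_min = (1.055e-34 J·s) / (2 × 6.100e-09 m)
Δp_min = 8.644e-27 kg·m/s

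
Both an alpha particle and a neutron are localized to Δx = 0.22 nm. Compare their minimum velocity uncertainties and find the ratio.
The neutron has the larger minimum velocity uncertainty, by a ratio of 4.0.

For both particles, Δp_min = ℏ/(2Δx) = 2.397e-25 kg·m/s (same for both).

The velocity uncertainty is Δv = Δp/m:
- alpha particle: Δv = 2.397e-25 / 6.645e-27 = 3.607e+01 m/s = 36.070 m/s
- neutron: Δv = 2.397e-25 / 1.675e-27 = 1.431e+02 m/s = 143.096 m/s

Ratio: 1.431e+02 / 3.607e+01 = 4.0

The lighter particle has larger velocity uncertainty because Δv ∝ 1/m.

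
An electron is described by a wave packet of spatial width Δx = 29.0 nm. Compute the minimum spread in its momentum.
1.818 × 10^-27 kg·m/s

For a wave packet, the spatial width Δx and momentum spread Δp are related by the uncertainty principle:
ΔxΔp ≥ ℏ/2

The minimum momentum spread is:
Δp_min = ℏ/(2Δx)
Δp_min = (1.055e-34 J·s) / (2 × 2.900e-08 m)
Δp_min = 1.818e-27 kg·m/s

A wave packet cannot have both a well-defined position and well-defined momentum.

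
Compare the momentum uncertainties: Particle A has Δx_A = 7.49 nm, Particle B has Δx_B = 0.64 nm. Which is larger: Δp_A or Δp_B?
Particle B has the larger minimum momentum uncertainty, by a factor of 11.70.

For each particle, the minimum momentum uncertainty is Δp_min = ℏ/(2Δx):

Particle A: Δp_A = ℏ/(2×7.490e-09 m) = 7.040e-27 kg·m/s
Particle B: Δp_B = ℏ/(2×6.400e-10 m) = 8.239e-26 kg·m/s

Ratio: Δp_B/Δp_A = 11.70

Since Δp_min ∝ 1/Δx, the particle with smaller position uncertainty (B) has larger momentum uncertainty.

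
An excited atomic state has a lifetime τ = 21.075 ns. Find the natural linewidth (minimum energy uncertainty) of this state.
15.616 neV

Using the energy-time uncertainty principle:
ΔEΔt ≥ ℏ/2

The lifetime τ represents the time uncertainty Δt.
The natural linewidth (minimum energy uncertainty) is:

ΔE = ℏ/(2τ)
ΔE = (1.055e-34 J·s) / (2 × 2.107e-08 s)
ΔE = 2.502e-27 J = 15.616 neV

This natural linewidth limits the precision of spectroscopic measurements.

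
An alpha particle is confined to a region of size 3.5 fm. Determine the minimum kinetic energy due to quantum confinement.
106.597 keV

Using the uncertainty principle:

1. Position uncertainty: Δx ≈ 3.500e-15 m
2. Minimum momentum uncertainty: Δp = ℏ/(2Δx) = 1.507e-20 kg·m/s
3. Minimum kinetic energy:
   KE = (Δp)²/(2m) = (1.507e-20)²/(2 × 6.645e-27 kg)
   KE = 1.708e-14 J = 106.597 keV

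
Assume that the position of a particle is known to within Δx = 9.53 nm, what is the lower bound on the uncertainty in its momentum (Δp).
5.533 × 10^-27 kg·m/s

Using the Heisenberg uncertainty principle:
ΔxΔp ≥ ℏ/2

The minimum uncertainty in momentum is:
Δp_min = ℏ/(2Δx)
Δp_min = (1.055e-34 J·s) / (2 × 9.530e-09 m)
Δp_min = 5.533e-27 kg·m/s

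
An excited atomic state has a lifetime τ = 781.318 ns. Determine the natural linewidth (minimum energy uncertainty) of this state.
421.219 peV

Using the energy-time uncertainty principle:
ΔEΔt ≥ ℏ/2

The lifetime τ represents the time uncertainty Δt.
The natural linewidth (minimum energy uncertainty) is:

ΔE = ℏ/(2τ)
ΔE = (1.055e-34 J·s) / (2 × 7.813e-07 s)
ΔE = 6.749e-29 J = 421.219 peV

This natural linewidth limits the precision of spectroscopic measurements.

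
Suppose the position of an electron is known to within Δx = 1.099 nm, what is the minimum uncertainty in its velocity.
52.670 km/s

Using the Heisenberg uncertainty principle and Δp = mΔv:
ΔxΔp ≥ ℏ/2
Δx(mΔv) ≥ ℏ/2

The minimum uncertainty in velocity is:
Δv_min = ℏ/(2mΔx)
Δv_min = (1.055e-34 J·s) / (2 × 9.109e-31 kg × 1.099e-09 m)
Δv_min = 5.267e+04 m/s = 52.670 km/s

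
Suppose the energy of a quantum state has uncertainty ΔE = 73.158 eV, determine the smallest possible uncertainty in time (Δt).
4.499 as

Using the energy-time uncertainty principle:
ΔEΔt ≥ ℏ/2

The minimum uncertainty in time is:
Δt_min = ℏ/(2ΔE)
Δt_min = (1.055e-34 J·s) / (2 × 1.172e-17 J)
Δt_min = 4.499e-18 s = 4.499 as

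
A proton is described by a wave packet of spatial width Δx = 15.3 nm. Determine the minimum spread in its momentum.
3.446 × 10^-27 kg·m/s

For a wave packet, the spatial width Δx and momentum spread Δp are related by the uncertainty principle:
ΔxΔp ≥ ℏ/2

The minimum momentum spread is:
Δp_min = ℏ/(2Δx)
Δp_min = (1.055e-34 J·s) / (2 × 1.530e-08 m)
Δp_min = 3.446e-27 kg·m/s

A wave packet cannot have both a well-defined position and well-defined momentum.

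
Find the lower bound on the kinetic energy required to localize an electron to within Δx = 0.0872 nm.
1.253 eV

Localizing a particle requires giving it sufficient momentum uncertainty:

1. From uncertainty principle: Δp ≥ ℏ/(2Δx)
   Δp_min = (1.055e-34 J·s) / (2 × 8.720e-11 m)
   Δp_min = 6.047e-25 kg·m/s

2. This momentum uncertainty corresponds to kinetic energy:
   KE ≈ (Δp)²/(2m) = (6.047e-25)²/(2 × 9.109e-31 kg)
   KE = 2.007e-19 J = 1.253 eV

Tighter localization requires more energy.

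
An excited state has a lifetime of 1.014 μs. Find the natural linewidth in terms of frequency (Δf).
78.479 kHz

Using the energy-time uncertainty principle and E = hf:
ΔEΔt ≥ ℏ/2
hΔf·Δt ≥ ℏ/2

The minimum frequency uncertainty is:
Δf = ℏ/(2hτ) = 1/(4πτ)
Δf = 1/(4π × 1.014e-06 s)
Δf = 7.848e+04 Hz = 78.479 kHz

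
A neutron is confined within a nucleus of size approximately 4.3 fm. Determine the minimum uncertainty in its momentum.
1.226 × 10^-20 kg·m/s

Using the Heisenberg uncertainty principle:
ΔxΔp ≥ ℏ/2

With Δx ≈ L = 4.300e-15 m (the confinement size):
Δp_min = ℏ/(2Δx)
Δp_min = (1.055e-34 J·s) / (2 × 4.300e-15 m)
Δp_min = 1.226e-20 kg·m/s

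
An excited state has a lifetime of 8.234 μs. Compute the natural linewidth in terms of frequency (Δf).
9.664 kHz

Using the energy-time uncertainty principle and E = hf:
ΔEΔt ≥ ℏ/2
hΔf·Δt ≥ ℏ/2

The minimum frequency uncertainty is:
Δf = ℏ/(2hτ) = 1/(4πτ)
Δf = 1/(4π × 8.234e-06 s)
Δf = 9.664e+03 Hz = 9.664 kHz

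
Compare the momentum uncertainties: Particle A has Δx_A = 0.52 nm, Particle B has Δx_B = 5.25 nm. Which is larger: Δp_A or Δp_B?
Particle A has the larger minimum momentum uncertainty, by a factor of 10.10.

For each particle, the minimum momentum uncertainty is Δp_min = ℏ/(2Δx):

Particle A: Δp_A = ℏ/(2×5.200e-10 m) = 1.014e-25 kg·m/s
Particle B: Δp_B = ℏ/(2×5.250e-09 m) = 1.004e-26 kg·m/s

Ratio: Δp_A/Δp_B = 10.10

Since Δp_min ∝ 1/Δx, the particle with smaller position uncertainty (A) has larger momentum uncertainty.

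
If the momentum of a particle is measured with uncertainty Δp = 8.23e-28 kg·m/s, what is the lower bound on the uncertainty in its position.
64.069 nm

Using the Heisenberg uncertainty principle:
ΔxΔp ≥ ℏ/2

The minimum uncertainty in position is:
Δx_min = ℏ/(2Δp)
Δx_min = (1.055e-34 J·s) / (2 × 8.230e-28 kg·m/s)
Δx_min = 6.407e-08 m = 64.069 nm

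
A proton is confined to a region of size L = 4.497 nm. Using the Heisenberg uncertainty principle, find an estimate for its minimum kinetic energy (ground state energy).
256.512 neV

Using the uncertainty principle to estimate ground state energy:

1. The position uncertainty is approximately the confinement size:
   Δx ≈ L = 4.497e-09 m

2. From ΔxΔp ≥ ℏ/2, the minimum momentum uncertainty is:
   Δp ≈ ℏ/(2L) = 1.173e-26 kg·m/s

3. The kinetic energy is approximately:
   KE ≈ (Δp)²/(2m) = (1.173e-26)²/(2 × 1.673e-27 kg)
   KE ≈ 4.110e-26 J = 256.512 neV

This is an order-of-magnitude estimate of the ground state energy.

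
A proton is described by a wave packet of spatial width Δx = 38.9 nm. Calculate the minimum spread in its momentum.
1.355 × 10^-27 kg·m/s

For a wave packet, the spatial width Δx and momentum spread Δp are related by the uncertainty principle:
ΔxΔp ≥ ℏ/2

The minimum momentum spread is:
Δp_min = ℏ/(2Δx)
Δp_min = (1.055e-34 J·s) / (2 × 3.890e-08 m)
Δp_min = 1.355e-27 kg·m/s

A wave packet cannot have both a well-defined position and well-defined momentum.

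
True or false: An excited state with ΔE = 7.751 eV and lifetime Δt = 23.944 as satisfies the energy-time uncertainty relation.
No, it violates the uncertainty relation.

Calculate the product ΔEΔt:
ΔE = 7.751 eV = 1.242e-18 J
ΔEΔt = (1.242e-18 J) × (2.394e-17 s)
ΔEΔt = 2.973e-35 J·s

Compare to the minimum allowed value ℏ/2:
ℏ/2 = 5.273e-35 J·s

Since ΔEΔt = 2.973e-35 J·s < 5.273e-35 J·s = ℏ/2,
this violates the uncertainty relation.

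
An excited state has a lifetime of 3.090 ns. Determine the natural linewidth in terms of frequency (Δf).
25.753 MHz

Using the energy-time uncertainty principle and E = hf:
ΔEΔt ≥ ℏ/2
hΔf·Δt ≥ ℏ/2

The minimum frequency uncertainty is:
Δf = ℏ/(2hτ) = 1/(4πτ)
Δf = 1/(4π × 3.090e-09 s)
Δf = 2.575e+07 Hz = 25.753 MHz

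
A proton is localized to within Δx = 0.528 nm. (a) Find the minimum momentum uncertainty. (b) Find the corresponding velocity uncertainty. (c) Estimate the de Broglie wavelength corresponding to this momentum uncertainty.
(a) Δp_min = 9.986 × 10^-26 kg·m/s
(b) Δv_min = 59.706 m/s
(c) λ_dB = 6.635 nm

Step-by-step:

(a) From the uncertainty principle:
Δp_min = ℏ/(2Δx) = (1.055e-34 J·s)/(2 × 5.280e-10 m) = 9.986e-26 kg·m/s

(b) The velocity uncertainty:
Δv = Δp/m = (9.986e-26 kg·m/s)/(1.673e-27 kg) = 5.971e+01 m/s = 59.706 m/s

(c) The de Broglie wavelength for this momentum:
λ = h/p = (6.626e-34 J·s)/(9.986e-26 kg·m/s) = 6.635e-09 m = 6.635 nm

Note: The de Broglie wavelength is comparable to the localization size, as expected from wave-particle duality.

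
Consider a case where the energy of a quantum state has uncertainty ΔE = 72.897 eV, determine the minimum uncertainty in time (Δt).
4.515 as

Using the energy-time uncertainty principle:
ΔEΔt ≥ ℏ/2

The minimum uncertainty in time is:
Δt_min = ℏ/(2ΔE)
Δt_min = (1.055e-34 J·s) / (2 × 1.168e-17 J)
Δt_min = 4.515e-18 s = 4.515 as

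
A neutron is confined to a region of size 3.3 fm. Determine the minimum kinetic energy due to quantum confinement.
475.694 keV

Using the uncertainty principle:

1. Position uncertainty: Δx ≈ 3.300e-15 m
2. Minimum momentum uncertainty: Δp = ℏ/(2Δx) = 1.598e-20 kg·m/s
3. Minimum kinetic energy:
   KE = (Δp)²/(2m) = (1.598e-20)²/(2 × 1.675e-27 kg)
   KE = 7.621e-14 J = 475.694 keV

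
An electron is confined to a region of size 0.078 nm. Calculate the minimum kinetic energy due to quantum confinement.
1.566 eV

Using the uncertainty principle:

1. Position uncertainty: Δx ≈ 7.800e-11 m
2. Minimum momentum uncertainty: Δp = ℏ/(2Δx) = 6.760e-25 kg·m/s
3. Minimum kinetic energy:
   KE = (Δp)²/(2m) = (6.760e-25)²/(2 × 9.109e-31 kg)
   KE = 2.508e-19 J = 1.566 eV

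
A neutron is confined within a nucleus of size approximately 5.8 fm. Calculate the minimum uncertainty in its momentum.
9.091 × 10^-21 kg·m/s

Using the Heisenberg uncertainty principle:
ΔxΔp ≥ ℏ/2

With Δx ≈ L = 5.800e-15 m (the confinement size):
Δp_min = ℏ/(2Δx)
Δp_min = (1.055e-34 J·s) / (2 × 5.800e-15 m)
Δp_min = 9.091e-21 kg·m/s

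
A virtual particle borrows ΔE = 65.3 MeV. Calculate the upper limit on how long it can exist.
5.040 ys

Using the energy-time uncertainty principle:
ΔEΔt ≥ ℏ/2

For a virtual particle borrowing energy ΔE, the maximum lifetime is:
Δt_max = ℏ/(2ΔE)

Converting energy:
ΔE = 65.3 MeV = 1.046e-11 J

Δt_max = (1.055e-34 J·s) / (2 × 1.046e-11 J)
Δt_max = 5.040e-24 s = 5.040 ys

Virtual particles with higher borrowed energy exist for shorter times.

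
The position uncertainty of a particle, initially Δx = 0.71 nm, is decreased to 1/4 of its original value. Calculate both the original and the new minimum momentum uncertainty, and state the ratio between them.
Original Δp_min = 7.427 × 10^-26 kg·m/s; new Δp'_min = 2.971 × 10^-25 kg·m/s; ratio Δp'_min/Δp_min = 4.

From the uncertainty principle ΔxΔp ≥ ℏ/2, the minimum momentum uncertainty is Δp_min = ℏ/(2Δx).

Original (Δx = 0.71 nm = 7.100e-10 m):
Δp_min = (1.055e-34 J·s)/(2 × 7.100e-10 m) = 7.427e-26 kg·m/s

When Δx → (1/4)Δx:
Δp'_min = ℏ/(2 × (1/4)Δx) = 4 × ℏ/(2Δx) = 4 × Δp_min
Δp'_min = 4 × 7.427e-26 kg·m/s = 2.971e-25 kg·m/s

Since Δp_min ∝ 1/Δx, when Δx is decreased to 1/4 of its original value, Δp_min increases to 4 times its original value.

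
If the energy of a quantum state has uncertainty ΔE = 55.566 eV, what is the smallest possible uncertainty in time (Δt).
5.923 as

Using the energy-time uncertainty principle:
ΔEΔt ≥ ℏ/2

The minimum uncertainty in time is:
Δt_min = ℏ/(2ΔE)
Δt_min = (1.055e-34 J·s) / (2 × 8.903e-18 J)
Δt_min = 5.923e-18 s = 5.923 as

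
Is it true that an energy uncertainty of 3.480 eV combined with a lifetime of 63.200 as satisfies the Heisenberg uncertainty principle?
No, it violates the uncertainty relation.

Calculate the product ΔEΔt:
ΔE = 3.480 eV = 5.576e-19 J
ΔEΔt = (5.576e-19 J) × (6.320e-17 s)
ΔEΔt = 3.524e-35 J·s

Compare to the minimum allowed value ℏ/2:
ℏ/2 = 5.273e-35 J·s

Since ΔEΔt = 3.524e-35 J·s < 5.273e-35 J·s = ℏ/2,
this violates the uncertainty relation.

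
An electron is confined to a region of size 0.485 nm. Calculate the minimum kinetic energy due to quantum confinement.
40.493 meV

Using the uncertainty principle:

1. Position uncertainty: Δx ≈ 4.850e-10 m
2. Minimum momentum uncertainty: Δp = ℏ/(2Δx) = 1.087e-25 kg·m/s
3. Minimum kinetic energy:
   KE = (Δp)²/(2m) = (1.087e-25)²/(2 × 9.109e-31 kg)
   KE = 6.488e-21 J = 40.493 meV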